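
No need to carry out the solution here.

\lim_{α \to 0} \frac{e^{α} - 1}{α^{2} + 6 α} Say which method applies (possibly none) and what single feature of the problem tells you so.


Verdict: l'Hôpital's rule (0/0) — both numerator and denominator vanish at 0: the genuine 0/0 indeterminate that l'Hôpital exists for. One could equally expand both pieces locally and compare leading terms; the rule does that in one stroke.


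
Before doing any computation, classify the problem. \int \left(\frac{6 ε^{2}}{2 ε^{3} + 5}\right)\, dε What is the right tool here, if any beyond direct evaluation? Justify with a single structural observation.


Method: u-substitution — everything non-trivial happens through the inner expression 2 ε^{3} + 5, and its derivative accounts for the remaining factor up to a constant, so set u = 2 ε^{3} + 5.


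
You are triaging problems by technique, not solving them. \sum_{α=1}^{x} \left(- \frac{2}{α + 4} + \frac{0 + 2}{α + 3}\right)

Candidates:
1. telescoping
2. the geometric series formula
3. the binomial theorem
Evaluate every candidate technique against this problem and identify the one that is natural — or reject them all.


Method: telescoping — difference-of-shifts structure (each term adds \frac{0 + 2}{α + 3}, then subtracts its one-index-advanced value, which the following term adds back) leaves only the first and last pieces standing.
- telescoping — a fit — the right tool for this form.
- the geometric series formula: the term-to-term ratio drifts with the index — the one thing the geometric formula cannot absorb.
- the binomial theorem: there is no pair of bases whose matched powers would reassemble into a single binomial power.


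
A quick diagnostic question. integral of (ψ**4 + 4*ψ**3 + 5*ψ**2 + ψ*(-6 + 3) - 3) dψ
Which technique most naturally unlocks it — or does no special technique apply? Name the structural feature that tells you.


Technique: no special technique — scan for structure and find none: constant multiples of powers of ψ, integrate directly.


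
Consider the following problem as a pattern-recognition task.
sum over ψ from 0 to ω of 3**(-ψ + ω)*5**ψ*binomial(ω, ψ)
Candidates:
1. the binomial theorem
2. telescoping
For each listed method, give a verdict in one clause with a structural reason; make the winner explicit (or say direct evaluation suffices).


Diagnosis: the binomial theorem — binomial(ω, ψ) weighting matched powers of 5 and 3 is the expanded form of (5 + 3)^ω — fold it back up.
- the binomial theorem — yes, a natural case for it.
- telescoping — the summand is not presented as a shifted difference — a telescoping rewrite may exist, but the displayed structure does not offer one.


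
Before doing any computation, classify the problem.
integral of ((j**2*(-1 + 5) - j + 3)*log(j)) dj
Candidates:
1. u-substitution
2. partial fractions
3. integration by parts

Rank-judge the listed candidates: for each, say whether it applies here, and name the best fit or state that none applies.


Best approach: integration by parts — choose u = log(j): one derivative turns the logarithm algebraic, and the remaining factor (j**2*(-1 + 5) - j + 3) integrates term by term under the power rule.
- u-substitution — no subexpression of the integrand pairs with its own derivative as a factor — individual terms may offer their own substitutions, but any change of variable covering the whole integral would have to be constructed from outside the expression.
- partial fractions: the expression is not a ratio of polynomials that decomposes further.
- integration by parts — yes, a natural case for it.


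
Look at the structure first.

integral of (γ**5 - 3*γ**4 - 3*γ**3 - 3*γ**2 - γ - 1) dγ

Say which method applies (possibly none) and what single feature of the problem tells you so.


Diagnosis: no special technique — every term is a constant multiple of a power of γ; term-wise power-rule integration needs no preliminary transformation.


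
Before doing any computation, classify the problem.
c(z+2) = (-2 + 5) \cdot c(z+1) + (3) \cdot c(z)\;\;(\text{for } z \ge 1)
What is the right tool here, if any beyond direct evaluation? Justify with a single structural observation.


Technique: the characteristic-root method — no index-dependence in the weights and nothing inhomogeneous: classic characteristic-equation setup.


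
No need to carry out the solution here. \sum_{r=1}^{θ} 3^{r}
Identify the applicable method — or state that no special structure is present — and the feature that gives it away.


Best approach: the geometric series formula — term-over-term division gives 3 every time — index-free ratio, geometric sum formula applies.


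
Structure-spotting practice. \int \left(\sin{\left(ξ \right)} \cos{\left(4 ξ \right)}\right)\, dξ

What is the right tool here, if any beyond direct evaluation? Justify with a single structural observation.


Method: a trigonometric identity — two sinusoids at different rates multiply in \sin{\left(ξ \right)} \cos{\left(4 ξ \right)}; the product-to-sum identity uncouples them.


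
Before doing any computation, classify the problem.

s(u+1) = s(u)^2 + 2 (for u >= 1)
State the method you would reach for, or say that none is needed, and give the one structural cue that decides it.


Best approach: no special technique — the new term depends nonlinearly on the old ones, which disqualifies every superposition-based technique.


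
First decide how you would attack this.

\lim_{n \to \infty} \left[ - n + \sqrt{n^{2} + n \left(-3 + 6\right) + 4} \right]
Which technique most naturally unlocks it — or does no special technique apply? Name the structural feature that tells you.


Method: conjugate multiplication — turning the difference into a conjugate-rationalized ratio makes the limit readable.


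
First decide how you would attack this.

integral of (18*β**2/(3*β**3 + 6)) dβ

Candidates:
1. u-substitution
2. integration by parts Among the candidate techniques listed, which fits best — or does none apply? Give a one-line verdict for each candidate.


Method: u-substitution — spotting that 18*β**2 is a constant multiple of the derivative of 3*β**3 + 6 is the key observation — substitute u = 3*β**3 + 6 and the integral becomes one-dimensional in u.
- u-substitution — applies; the problem has the shape this method handles.
- integration by parts: the nonconstant-polynomial-times-standard-kernel pattern (an exp, sine, cosine, or logarithm partner) is absent.


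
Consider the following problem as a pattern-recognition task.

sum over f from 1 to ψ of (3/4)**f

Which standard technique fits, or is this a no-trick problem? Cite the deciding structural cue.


Method: the geometric series formula — consecutive terms stand in a fixed index-free ratio — the geometric sum formula closes it.


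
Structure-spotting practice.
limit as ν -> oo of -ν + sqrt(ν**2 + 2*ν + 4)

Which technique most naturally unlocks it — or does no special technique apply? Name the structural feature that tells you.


Verdict: conjugate multiplication — divergence minus divergence hides a finite answer — expose it by pairing sqrt(ν**2 + 2*ν + 4) - ν with its conjugate.


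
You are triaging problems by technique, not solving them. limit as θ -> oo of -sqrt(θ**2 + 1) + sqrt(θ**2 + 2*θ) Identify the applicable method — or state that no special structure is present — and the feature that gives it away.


Best approach: conjugate multiplication — neither sqrt(θ**2 + 2*θ) nor sqrt(θ**2 + 1) converges alone, so rewrite their difference as a conjugate-rationalized quotient first.


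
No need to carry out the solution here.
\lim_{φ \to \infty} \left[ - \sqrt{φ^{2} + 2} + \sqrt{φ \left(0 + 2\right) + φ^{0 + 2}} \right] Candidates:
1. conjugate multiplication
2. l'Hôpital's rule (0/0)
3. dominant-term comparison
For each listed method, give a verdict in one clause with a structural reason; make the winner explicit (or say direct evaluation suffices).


Method: conjugate multiplication — this difference gives up after one conjugate multiplication — the radical structure cancels against its conjugate.
- conjugate multiplication — applicable, and directly so.
- l'Hôpital's rule (0/0) — the expression is a difference driving to ∞ − ∞, not a 0/0 quotient — there is no ratio for the rule to differentiate.
- dominant-term comparison: this limit is not decided by comparing polynomial growth at infinity.


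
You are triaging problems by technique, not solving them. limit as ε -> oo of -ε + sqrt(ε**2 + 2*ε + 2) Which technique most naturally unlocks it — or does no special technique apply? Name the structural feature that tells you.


Verdict: conjugate multiplication — sqrt(ε**2 + 2*ε + 2) and ε both blow up, but their difference is tame once the conjugate rationalizes it.


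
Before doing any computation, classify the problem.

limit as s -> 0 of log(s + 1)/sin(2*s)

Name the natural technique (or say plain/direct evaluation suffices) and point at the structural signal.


Method: l'Hôpital's rule (0/0) — numerator and denominator both vanish at 0 — a genuine 0/0 form, which is exactly when l'Hôpital applies. Expanding numerator and denominator to first order gives the same value — the rule automates exactly that.


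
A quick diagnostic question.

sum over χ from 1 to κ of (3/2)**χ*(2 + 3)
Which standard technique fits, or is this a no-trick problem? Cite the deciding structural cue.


Best approach: the geometric series formula — term-over-term division gives 3/2 every time — index-free ratio, geometric sum formula applies.


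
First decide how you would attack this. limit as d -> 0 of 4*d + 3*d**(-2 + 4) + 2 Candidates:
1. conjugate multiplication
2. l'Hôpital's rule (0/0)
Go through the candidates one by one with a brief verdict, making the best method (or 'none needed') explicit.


Method: no special technique — no denominator vanishes and nothing blows up at 0: direct substitution is the whole computation.
- conjugate multiplication — multiplying by a conjugate would not remove any indeterminacy here.
- l'Hôpital's rule (0/0): substituting the point produces a determinate value, not a 0 over 0 clash.


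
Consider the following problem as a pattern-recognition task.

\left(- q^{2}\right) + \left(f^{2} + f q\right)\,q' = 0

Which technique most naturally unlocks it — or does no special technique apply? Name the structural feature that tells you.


Best approach: the homogeneous substitution — solved for the derivative, the right side is unchanged under scaling f and q together — it depends only on the ratio q/f, so substitute a single ratio variable. With the right rearrangement (exchanging the roles of the variables where needed), this also fits a Bernoulli template; the homogeneous substitution reads the structure directly.


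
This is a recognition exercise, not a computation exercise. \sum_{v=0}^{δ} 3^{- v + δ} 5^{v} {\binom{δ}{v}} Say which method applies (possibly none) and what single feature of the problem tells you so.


Verdict: the binomial theorem — binomial coefficients against complementary powers of 5 and 3: recognize the binomial expansion and resum.


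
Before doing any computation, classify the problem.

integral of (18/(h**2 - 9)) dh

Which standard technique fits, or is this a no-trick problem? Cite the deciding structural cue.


Diagnosis: partial fractions — the factorization of h**2 - 9 is the whole battle; after it, each term is a table integral.


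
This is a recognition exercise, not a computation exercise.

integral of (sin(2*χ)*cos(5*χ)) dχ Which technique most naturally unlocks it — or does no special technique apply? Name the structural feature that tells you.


Diagnosis: a trigonometric identity — sin(2*χ)*cos(5*χ) is a beat pattern — rewrite the product as a sum of single-frequency waves before integrating.


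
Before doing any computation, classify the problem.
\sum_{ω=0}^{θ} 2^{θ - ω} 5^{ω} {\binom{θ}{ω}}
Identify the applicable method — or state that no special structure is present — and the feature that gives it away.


Method: the binomial theorem — terms weighting {\binom{θ}{ω}} against matched powers of 5 and 2 reassemble into (5 + 2)^θ by the binomial theorem.


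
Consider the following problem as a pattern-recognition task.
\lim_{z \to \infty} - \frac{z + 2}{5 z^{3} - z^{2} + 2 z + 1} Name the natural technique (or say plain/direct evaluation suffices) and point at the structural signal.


Verdict: dominant-term comparison — divide by the highest power of z present: lower-order terms vanish and the dominant ratio remains. Differentiating the expression as a single quotient would eventually settle it as well; matching dominant growth settles it immediately.


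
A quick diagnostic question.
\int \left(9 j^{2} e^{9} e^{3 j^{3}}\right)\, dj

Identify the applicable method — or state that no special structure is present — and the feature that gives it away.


Method: u-substitution — collected, the integrand has one factor that is, up to a constant, the derivative of an inner expression the rest depends on — substitute for that inner expression.


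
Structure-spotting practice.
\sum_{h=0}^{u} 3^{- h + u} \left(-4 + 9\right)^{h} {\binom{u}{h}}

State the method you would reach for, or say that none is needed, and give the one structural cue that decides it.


Method: the binomial theorem — {\binom{u}{h}} weighting matched powers of (-4 + 9) and 3 is the expanded form of ((-4 + 9) + 3)^u — fold it back up.


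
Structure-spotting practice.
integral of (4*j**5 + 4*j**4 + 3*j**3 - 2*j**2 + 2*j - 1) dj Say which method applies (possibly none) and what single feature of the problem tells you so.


Technique: no special technique — a term-by-term power-rule job in j; no substitution or rearrangement earns its keep here.


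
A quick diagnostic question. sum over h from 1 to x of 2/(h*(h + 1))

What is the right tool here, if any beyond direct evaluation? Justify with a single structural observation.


Technique: telescoping — 2/(h*(h + 1)) hides a difference of shifted reciprocals — decompose it and the middle of the sum vanishes.


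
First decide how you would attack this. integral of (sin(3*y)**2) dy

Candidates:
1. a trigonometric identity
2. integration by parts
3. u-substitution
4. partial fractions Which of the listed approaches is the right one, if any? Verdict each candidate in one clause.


Method: a trigonometric identity — an even power like sin(3*y)**2 flattens under the half-angle identity into first-degree cosines you can integrate directly.
- a trigonometric identity — a fit — the right tool for this form.
- integration by parts — not the natural route: no polynomial-kernel product appears — a recursive parts reduction of the trigonometric product exists, but the identity rewrite is direct.
- u-substitution — no subexpression of the integrand pairs with its own derivative as a factor — individual terms may offer their own substitutions, but any change of variable covering the whole integral would have to be constructed from outside the expression.
- partial fractions: there is no rational-function structure to decompose.


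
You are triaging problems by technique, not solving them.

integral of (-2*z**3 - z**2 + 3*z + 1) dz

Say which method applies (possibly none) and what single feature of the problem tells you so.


Verdict: no special technique — the integrand is a sum of constant multiples of powers of z — integrate term by term.


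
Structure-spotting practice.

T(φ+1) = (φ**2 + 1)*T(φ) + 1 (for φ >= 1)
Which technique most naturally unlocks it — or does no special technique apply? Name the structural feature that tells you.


Method: a summation factor — the coefficient φ**2 + 1 drifts with the index, so no fixed root exists; normalizing by the cumulative product telescopes it.


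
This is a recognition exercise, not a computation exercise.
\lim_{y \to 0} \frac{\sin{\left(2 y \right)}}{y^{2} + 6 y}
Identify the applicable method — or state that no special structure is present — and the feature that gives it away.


Best approach: l'Hôpital's rule (0/0) — both numerator and denominator vanish at 0: the genuine 0/0 indeterminate that l'Hôpital exists for. A first-order expansion at the point is an equally standard path; the rule packages it.


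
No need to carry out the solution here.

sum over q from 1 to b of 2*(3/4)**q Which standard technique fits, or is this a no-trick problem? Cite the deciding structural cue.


Best approach: the geometric series formula — term-over-term division gives 3/4 every time — index-free ratio, geometric sum formula applies.


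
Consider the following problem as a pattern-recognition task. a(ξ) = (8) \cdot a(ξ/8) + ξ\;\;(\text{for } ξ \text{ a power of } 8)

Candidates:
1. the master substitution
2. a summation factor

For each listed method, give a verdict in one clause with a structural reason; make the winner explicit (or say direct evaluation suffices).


Technique: the master substitution — the argument contracts 8-fold per step: reindex ξ exponentially and solve the linear recurrence in the new index.
- the master substitution — applicable, and directly so.
- a summation factor — the recursion divides its index rather than shifting it — there is no previous-term chain for a summation factor to telescope.


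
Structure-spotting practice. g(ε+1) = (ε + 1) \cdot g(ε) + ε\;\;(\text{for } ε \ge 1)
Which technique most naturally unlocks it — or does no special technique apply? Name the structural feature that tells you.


Verdict: a summation factor — one-term recursion with variable weight ε + 1 is solved by product normalization, not by root-finding.


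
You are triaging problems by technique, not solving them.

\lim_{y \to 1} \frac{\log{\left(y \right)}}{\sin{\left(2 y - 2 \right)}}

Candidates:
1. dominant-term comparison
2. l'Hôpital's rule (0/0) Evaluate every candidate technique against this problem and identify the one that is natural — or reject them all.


Verdict: l'Hôpital's rule (0/0) — numerator and denominator both vanish at 1 — a genuine 0/0 form, which is exactly when l'Hôpital applies. Known elementary limits would finish this too — the rule just bypasses the case analysis.
- dominant-term comparison — this limit is not decided by comparing polynomial growth at infinity.
- l'Hôpital's rule (0/0): applies; the problem has the shape this method handles.


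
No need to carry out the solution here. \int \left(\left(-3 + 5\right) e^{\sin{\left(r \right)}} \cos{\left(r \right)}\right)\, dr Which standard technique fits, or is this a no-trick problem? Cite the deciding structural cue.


Technique: u-substitution — collected, the integrand has one factor that is, up to a constant, the derivative of an inner expression the rest depends on — substitute for that inner expression.


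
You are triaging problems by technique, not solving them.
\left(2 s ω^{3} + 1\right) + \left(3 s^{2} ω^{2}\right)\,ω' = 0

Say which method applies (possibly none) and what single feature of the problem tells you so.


Technique: the exact-equation method — this form is already the differential of something: the matching mixed partials of 2 s ω^{3} + 1 and 3 s^{2} ω^{2} prove it.


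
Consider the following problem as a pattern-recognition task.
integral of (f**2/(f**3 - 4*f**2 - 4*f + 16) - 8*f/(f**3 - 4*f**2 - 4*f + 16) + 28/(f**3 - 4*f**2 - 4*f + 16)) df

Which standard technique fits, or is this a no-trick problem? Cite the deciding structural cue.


Method: partial fractions — break f**3 - 4*f**2 - 4*f + 16 into its roots and the integral splits into logarithm-sized bites.


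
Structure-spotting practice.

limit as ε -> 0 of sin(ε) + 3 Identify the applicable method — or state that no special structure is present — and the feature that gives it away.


Technique: no special technique — no zero denominators, no indeterminate clash at 0 — substitute and read off the value.


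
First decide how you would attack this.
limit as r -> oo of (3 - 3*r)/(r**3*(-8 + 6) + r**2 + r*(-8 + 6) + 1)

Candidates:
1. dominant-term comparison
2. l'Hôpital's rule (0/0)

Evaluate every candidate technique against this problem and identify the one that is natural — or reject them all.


Best approach: dominant-term comparison — growth-rate triage: the leading powers of r decide the limit, everything else is noise.
- dominant-term comparison: applies; the problem has the shape this method handles.
- l'Hôpital's rule (0/0): no 0/0 form appears: written as one quotient, top and bottom both grow without bound, and the ratio is decided by their leading terms.


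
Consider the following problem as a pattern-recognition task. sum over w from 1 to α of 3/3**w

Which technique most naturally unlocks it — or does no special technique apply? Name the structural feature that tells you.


Best approach: the geometric series formula — consecutive terms stand in a fixed index-free ratio — the geometric sum formula closes it.


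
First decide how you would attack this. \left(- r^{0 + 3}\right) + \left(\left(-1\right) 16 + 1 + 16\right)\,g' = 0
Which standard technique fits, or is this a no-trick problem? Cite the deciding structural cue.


Technique: no special technique — solved for the derivative, g never appears on the right — this is a direct integration in r, not a differential-equations problem at heart.


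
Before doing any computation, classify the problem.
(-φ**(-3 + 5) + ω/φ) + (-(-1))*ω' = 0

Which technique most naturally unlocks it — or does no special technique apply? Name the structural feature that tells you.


Method: a linear integrating factor — the unknown enters only to the first power against a nonzero forcing term — the integrating-factor template applies directly.


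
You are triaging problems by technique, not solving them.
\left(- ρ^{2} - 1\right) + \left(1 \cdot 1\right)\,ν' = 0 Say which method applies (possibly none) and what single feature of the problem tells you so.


Method: no special technique — solved for the derivative, no ν appears — this is antidifferentiation in ρ wearing ODE clothing.


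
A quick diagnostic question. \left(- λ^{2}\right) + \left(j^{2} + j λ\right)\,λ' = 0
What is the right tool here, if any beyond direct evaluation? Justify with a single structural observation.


Best approach: the homogeneous substitution — the slope's numerator and denominator share total degree; set v = λ/j and the equation drops to separable form. Suitably rearranged — at times with the variables' roles exchanged — this doubles as a Bernoulli equation; the homogeneous reading needs no such setup.


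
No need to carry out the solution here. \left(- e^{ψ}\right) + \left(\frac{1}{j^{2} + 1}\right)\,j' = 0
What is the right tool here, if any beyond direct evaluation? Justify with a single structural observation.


Method: separation of variables — all dependence on the two variables factors apart, the defining separable shape. The equation is exact as it stands too — a potential function exists — though separation reads the split structure directly.


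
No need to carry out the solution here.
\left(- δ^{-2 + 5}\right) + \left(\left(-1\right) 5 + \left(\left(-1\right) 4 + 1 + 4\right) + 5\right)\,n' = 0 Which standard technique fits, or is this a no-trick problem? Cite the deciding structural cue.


Technique: no special technique — solved for the derivative, no n appears — this is antidifferentiation in δ wearing ODE clothing.


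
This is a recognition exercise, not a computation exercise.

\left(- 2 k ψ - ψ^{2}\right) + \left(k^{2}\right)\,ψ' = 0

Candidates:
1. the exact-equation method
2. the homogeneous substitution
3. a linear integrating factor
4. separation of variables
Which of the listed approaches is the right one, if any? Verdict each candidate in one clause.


Technique: the homogeneous substitution — scaling k and ψ together leaves the slope fixed — it depends only on ψ/k, so substitute the ratio. Rearranged, this also fits the Bernoulli template directly; the homogeneous substitution reads the structure without the rearrangement.
- the exact-equation method — the mixed partial derivatives differ, so the left side is not a total differential.
- the homogeneous substitution — a fit — the right tool for this form.
- a linear integrating factor: the unknown enters nonlinearly (through a power, a denominator, or a transcendental function), which the linear integrating-factor recipe cannot absorb as-is — any repair would come from a preliminary substitution, not the factor.
- separation of variables: the two dependences are entangled, not a clean product of one-variable pieces.


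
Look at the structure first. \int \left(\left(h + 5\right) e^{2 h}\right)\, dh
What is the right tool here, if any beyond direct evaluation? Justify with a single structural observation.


Technique: integration by parts — a polynomial h + 5 against the kernel e^{2 h} is the signature bounded-ladder case for integration by parts.


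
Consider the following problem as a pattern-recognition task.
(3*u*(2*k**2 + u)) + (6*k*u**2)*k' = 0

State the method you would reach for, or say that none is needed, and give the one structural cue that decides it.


Diagnosis: the exact-equation method — because the two cross partials coincide, the form is conservative as written — recover its potential in (u, k).


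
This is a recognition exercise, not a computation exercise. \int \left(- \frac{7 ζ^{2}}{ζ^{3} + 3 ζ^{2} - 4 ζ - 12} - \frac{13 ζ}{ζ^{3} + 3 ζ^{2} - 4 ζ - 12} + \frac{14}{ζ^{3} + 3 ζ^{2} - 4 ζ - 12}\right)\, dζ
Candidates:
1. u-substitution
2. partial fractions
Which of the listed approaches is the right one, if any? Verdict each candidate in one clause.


Method: partial fractions — the integrand is a proper rational function and its denominator ζ^{3} + 3 ζ^{2} - 4 ζ - 12 factors into distinct pieces, so it splits into simple fractions.
- u-substitution — no subexpression of the integrand pairs with its own derivative as a factor — individual terms may offer their own substitutions, but any change of variable covering the whole integral would have to be constructed from outside the expression.
- partial fractions: yes — fits the structure here.


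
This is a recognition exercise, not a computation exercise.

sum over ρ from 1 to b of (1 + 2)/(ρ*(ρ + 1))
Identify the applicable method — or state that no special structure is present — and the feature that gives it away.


Diagnosis: telescoping — (1 + 2)/(ρ*(ρ + 1)) hides a difference of shifted reciprocals — decompose it and the middle of the sum vanishes.


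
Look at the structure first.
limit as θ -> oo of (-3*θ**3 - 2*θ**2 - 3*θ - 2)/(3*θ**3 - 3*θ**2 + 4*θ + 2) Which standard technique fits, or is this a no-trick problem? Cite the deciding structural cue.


Method: dominant-term comparison — divide through by the highest power of θ; every lower-order term dies and the dominant terms decide the limit. As a single quotient, the ∞/∞ shape would yield to repeated differentiation as well — the growth comparison gets there in one look.


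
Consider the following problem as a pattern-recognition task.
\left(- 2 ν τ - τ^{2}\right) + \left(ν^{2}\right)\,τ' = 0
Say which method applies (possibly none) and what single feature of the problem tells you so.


Method: the homogeneous substitution — scaling ν and τ together leaves the slope fixed — it depends only on τ/ν, so substitute the ratio. A Bernoulli rewrite works here as the equation stands — the homogeneous substitution is the more immediate reading.


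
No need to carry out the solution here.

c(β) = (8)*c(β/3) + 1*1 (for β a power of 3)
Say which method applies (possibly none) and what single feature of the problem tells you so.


Verdict: the master substitution — index division is the fingerprint: β/3 in the recursive call means substitute β = 3^m.


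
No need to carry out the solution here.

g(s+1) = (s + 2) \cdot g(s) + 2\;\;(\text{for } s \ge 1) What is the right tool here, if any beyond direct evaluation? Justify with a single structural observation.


Diagnosis: a summation factor — one-term recursion with variable weight s + 2 is solved by product normalization, not by root-finding.


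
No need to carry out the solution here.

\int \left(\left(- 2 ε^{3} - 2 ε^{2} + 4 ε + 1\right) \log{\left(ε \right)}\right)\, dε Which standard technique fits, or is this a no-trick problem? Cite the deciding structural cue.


Verdict: integration by parts — \log{\left(ε \right)} is the classic u in parts — its derivative is a plain reciprocal while - 2 ε^{3} - 2 ε^{2} + 4 ε + 1 absorbs the dv role.


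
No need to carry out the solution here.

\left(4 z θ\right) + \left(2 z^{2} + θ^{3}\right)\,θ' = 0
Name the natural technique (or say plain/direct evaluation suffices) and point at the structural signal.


Best approach: the exact-equation method — checking ∂/∂θ of 4 z θ against ∂/∂z of 2 z^{2} + θ^{3}: they match — the equation is exact as it stands.


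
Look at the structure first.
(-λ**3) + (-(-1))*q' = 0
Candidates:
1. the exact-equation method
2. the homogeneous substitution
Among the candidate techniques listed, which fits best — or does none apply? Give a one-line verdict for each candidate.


Method: no special technique — the slope is a function of λ alone, so integrate both sides directly.
- the exact-equation method — with the unknown absent from both coefficients, the cross-partial test holds emptily — nothing for the exact method to work on.
- the homogeneous substitution — the ratio of the variables does not determine the slope.


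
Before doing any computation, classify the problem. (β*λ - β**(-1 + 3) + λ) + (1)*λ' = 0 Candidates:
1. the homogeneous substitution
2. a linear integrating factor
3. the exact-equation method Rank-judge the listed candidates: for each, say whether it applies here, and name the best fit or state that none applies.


Method: a linear integrating factor — linear in the unknown with genuine forcing: multiply through by the exponential of the integrated coefficient and the left side closes into one derivative.
- the homogeneous substitution: the slope changes under joint rescaling, failing the degree-zero test.
- a linear integrating factor — applies; the problem has the shape this method handles.
- the exact-equation method: no potential function has this form as its differential, as written.


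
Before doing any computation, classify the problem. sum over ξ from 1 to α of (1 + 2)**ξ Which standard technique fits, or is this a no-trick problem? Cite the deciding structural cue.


Best approach: the geometric series formula — consecutive terms stand in a fixed index-free ratio — the geometric sum formula closes it.


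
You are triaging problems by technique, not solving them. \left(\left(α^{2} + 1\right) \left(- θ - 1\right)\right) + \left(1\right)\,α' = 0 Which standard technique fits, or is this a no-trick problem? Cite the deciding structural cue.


Diagnosis: separation of variables — all dependence on the two variables factors apart, the defining separable shape.


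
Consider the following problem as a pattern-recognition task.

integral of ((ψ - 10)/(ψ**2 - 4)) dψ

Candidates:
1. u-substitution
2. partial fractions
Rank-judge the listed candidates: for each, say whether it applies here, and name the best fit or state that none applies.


Verdict: partial fractions — rational integrand, reducible denominator ψ**2 - 4: decompose first, integrate second.
- u-substitution — no subexpression of the integrand pairs with its own derivative as a factor — individual terms may offer their own substitutions, but any change of variable covering the whole integral would have to be constructed from outside the expression.
- partial fractions — yes, a natural case for it.


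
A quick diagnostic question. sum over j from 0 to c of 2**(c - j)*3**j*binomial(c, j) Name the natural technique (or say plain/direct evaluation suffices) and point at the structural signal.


Diagnosis: the binomial theorem — the summand is term j of a binomial expansion in 3 and 2; the whole sum is a single power.


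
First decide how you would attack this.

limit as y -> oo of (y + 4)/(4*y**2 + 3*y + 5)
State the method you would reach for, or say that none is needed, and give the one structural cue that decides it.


Best approach: dominant-term comparison — growth-rate triage: the leading powers of y decide the limit, everything else is noise. Viewed as a single quotient this is an ∞/∞ form — an at-infinity application of l'Hôpital's rule would also resolve it; comparing leading growth reads the answer without differentiating.


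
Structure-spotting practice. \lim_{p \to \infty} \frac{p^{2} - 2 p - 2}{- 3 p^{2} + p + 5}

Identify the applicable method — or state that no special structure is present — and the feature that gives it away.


Technique: dominant-term comparison — divide through by the highest power of p; every lower-order term dies and the dominant terms decide the limit. l'Hôpital's at-infinity variant applies to the expression viewed as a single quotient; the leading-term comparison is the direct route.


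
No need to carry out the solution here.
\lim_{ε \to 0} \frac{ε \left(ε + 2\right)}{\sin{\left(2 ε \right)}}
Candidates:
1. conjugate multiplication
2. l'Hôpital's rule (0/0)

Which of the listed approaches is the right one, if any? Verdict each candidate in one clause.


Technique: l'Hôpital's rule (0/0) — numerator and denominator both vanish at 0 — a genuine 0/0 form, which is exactly when l'Hôpital applies. Expanding numerator and denominator to first order gives the same value — the rule automates exactly that.
- conjugate multiplication — there are no radicals in tension whose conjugate would simplify matters.
- l'Hôpital's rule (0/0): applicable, and directly so.


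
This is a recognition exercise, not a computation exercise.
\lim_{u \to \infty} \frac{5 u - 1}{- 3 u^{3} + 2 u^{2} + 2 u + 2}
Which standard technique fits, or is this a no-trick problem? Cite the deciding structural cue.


Verdict: dominant-term comparison — divide by the highest power of u present: lower-order terms vanish and the dominant ratio remains. Differentiating the expression as a single quotient would eventually settle it as well; matching dominant growth settles it immediately.


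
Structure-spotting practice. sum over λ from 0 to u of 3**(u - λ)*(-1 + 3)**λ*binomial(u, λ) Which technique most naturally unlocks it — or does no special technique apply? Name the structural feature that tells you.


Verdict: the binomial theorem — binomial(u, λ) weighting matched powers of (-1 + 3) and 3 is the expanded form of ((-1 + 3) + 3)^u — fold it back up.


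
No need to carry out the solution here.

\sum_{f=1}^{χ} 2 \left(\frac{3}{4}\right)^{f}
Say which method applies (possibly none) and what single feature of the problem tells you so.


Best approach: the geometric series formula — the ratio of consecutive terms is the constant \frac{3}{4}, independent of the index — a geometric sum.


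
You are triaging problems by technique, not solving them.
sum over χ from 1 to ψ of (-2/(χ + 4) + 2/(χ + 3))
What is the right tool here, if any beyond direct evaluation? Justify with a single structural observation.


Method: telescoping — consecutive terms evaluate one function at adjacent indices (2/(χ + 3) is its current value): one term's tail is the next term's head, so the chain collapses.


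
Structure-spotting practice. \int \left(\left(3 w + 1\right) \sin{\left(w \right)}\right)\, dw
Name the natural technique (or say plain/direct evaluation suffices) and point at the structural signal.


Verdict: integration by parts — 3 w + 1 dies after finitely many derivatives while \sin{\left(w \right)} cycles under integration — the tabular/parts setup.


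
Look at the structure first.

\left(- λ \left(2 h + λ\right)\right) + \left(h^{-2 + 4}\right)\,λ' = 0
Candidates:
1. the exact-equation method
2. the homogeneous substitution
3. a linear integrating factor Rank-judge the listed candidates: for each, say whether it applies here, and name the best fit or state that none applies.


Verdict: the homogeneous substitution — the slope is degree-zero homogeneous: the ratio substitution v = λ/h collapses it. Rearranged, this also fits the Bernoulli template directly; the homogeneous substitution reads the structure without the rearrangement.
- the exact-equation method — the mixed partial derivatives differ, so the left side is not a total differential.
- the homogeneous substitution: yes, a natural case for it.
- a linear integrating factor: the unknown enters nonlinearly (through a power, a denominator, or a transcendental function), which the linear integrating-factor recipe cannot absorb as-is — any repair would come from a preliminary substitution, not the factor.


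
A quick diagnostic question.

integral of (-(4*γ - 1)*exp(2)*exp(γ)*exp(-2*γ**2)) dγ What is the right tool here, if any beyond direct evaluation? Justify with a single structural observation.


Diagnosis: u-substitution — collected, the integrand has one factor that is, up to a constant, the derivative of an inner expression the rest depends on — substitute for that inner expression.


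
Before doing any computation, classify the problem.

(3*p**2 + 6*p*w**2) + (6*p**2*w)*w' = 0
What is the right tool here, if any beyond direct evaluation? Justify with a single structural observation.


Method: the exact-equation method — the cross partial derivatives of 3*p**2 + 6*p*w**2 and 6*p**2*w agree, so the left side is the total differential of one potential in p and w.


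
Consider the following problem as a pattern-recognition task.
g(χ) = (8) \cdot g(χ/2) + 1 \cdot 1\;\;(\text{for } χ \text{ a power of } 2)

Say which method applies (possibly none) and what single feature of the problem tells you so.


Verdict: the master substitution — the argument contracts 2-fold per step: reindex χ exponentially and solve the linear recurrence in the new index.


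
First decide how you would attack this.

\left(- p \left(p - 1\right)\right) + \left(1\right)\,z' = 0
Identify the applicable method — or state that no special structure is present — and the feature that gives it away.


Verdict: no special technique — solved for the derivative, no z appears — this is antidifferentiation in p wearing ODE clothing.


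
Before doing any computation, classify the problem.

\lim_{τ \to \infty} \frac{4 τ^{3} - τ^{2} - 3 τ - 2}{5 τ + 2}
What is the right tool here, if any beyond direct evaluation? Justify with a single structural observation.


Best approach: dominant-term comparison — as τ grows, only the highest-degree terms matter — compare leading terms and read the limit off. As a single quotient, the ∞/∞ shape would yield to repeated differentiation as well — the growth comparison gets there in one look.


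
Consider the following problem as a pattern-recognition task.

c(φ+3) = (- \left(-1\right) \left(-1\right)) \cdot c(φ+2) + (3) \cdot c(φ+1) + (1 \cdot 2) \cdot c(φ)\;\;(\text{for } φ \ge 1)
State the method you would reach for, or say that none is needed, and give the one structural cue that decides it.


Best approach: the characteristic-root method — because shifting φ leaves the equation's coefficients unchanged, exponential trials reduce it to algebra.
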